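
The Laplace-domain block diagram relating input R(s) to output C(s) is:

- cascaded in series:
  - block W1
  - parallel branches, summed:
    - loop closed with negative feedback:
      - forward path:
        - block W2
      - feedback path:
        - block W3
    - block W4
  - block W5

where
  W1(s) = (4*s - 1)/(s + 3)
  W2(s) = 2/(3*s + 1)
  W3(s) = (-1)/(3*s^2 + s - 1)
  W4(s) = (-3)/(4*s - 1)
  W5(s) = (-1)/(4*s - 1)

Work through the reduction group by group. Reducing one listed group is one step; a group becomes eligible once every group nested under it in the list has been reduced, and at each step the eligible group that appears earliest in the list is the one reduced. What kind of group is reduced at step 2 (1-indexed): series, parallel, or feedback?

Step 1 - close the feedback loop around W2, W3
Step 2 - sum the parallel branches [W2/(1+W2*W3)], W4
Step 3 - series reduction of W1, ([W2/(1+W2*W3)]+W4), W5
So the answer for step 2 is parallel.

Therefore the answer is parallel.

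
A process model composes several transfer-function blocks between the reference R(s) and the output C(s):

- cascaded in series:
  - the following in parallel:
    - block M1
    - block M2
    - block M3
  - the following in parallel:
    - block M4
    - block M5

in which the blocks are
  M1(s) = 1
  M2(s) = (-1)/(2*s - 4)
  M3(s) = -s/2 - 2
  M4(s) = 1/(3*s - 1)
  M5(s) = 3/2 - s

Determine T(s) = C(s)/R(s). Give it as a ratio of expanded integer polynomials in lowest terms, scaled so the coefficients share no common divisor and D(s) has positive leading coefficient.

Step 1 - sum the parallel branches M1, M2, M3 = (3 - s^2)/(2*s - 4)
Step 2 - parallel reduction of M4, M5 = (-6*s^2 + 11*s - 1)/(6*s - 2)
Step 3 - series reduction of (M1+M2+M3), (M4+M5), which is the overall transfer function T(s) = C(s)/R(s) in lowest terms

Final answer: (6*s^4 - 11*s^3 - 17*s^2 + 33*s - 3)/(12*s^2 - 28*s + 8)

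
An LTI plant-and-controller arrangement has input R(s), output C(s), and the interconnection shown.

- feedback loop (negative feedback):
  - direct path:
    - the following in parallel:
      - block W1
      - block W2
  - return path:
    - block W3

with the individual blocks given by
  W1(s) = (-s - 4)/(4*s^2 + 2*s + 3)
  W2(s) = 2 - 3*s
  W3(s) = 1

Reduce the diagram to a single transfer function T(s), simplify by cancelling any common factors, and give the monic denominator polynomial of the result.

Answer: s^3 - s^2/2 + s/3 - 5/12

Working:
[1] parallel reduction of W1, W2 gives (-12*s^3 + 2*s^2 - 6*s + 2)/(4*s^2 + 2*s + 3)
[2] apply the feedback formula to (W1+W2), W3 gives (12*s^3 - 2*s^2 + 6*s - 2)/(12*s^3 - 6*s^2 + 4*s - 5)
No further cancellation is possible in the step-2 result, so that is T(s). Its denominator becomes monic after dividing by the leading coefficient 12.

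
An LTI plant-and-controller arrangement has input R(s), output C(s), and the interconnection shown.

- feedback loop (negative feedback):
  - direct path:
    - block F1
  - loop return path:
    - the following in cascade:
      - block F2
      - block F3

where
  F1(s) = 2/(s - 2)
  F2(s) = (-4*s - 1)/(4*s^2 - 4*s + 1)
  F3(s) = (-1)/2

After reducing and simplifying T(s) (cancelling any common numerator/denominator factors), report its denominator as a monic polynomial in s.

Answer: s^3 - 3*s^2 + 13*s/4 - 1/4

Working:
Step 1. reduce the series chain F2, F3, giving (4*s + 1)/(8*s^2 - 8*s + 2)
Step 2. apply the feedback formula to F1, (F2*F3), giving (8*s^2 - 8*s + 2)/(4*s^3 - 12*s^2 + 13*s - 1)
The result of step 2 is T(s) in lowest terms. Its denominator has leading coefficient 4; dividing the denominator through by 4 makes it monic.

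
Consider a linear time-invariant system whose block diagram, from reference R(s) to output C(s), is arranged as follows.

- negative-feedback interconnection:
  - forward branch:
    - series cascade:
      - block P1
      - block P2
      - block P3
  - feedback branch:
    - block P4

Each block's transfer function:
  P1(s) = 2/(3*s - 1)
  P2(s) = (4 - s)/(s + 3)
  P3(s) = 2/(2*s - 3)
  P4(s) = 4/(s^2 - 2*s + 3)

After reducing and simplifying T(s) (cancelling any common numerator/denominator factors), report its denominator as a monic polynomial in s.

(1) reduce the series chain P1, P2, P3 gives (16 - 4*s)/(6*s^3 + 7*s^2 - 30*s + 9)
(2) reduce the feedback loop with forward (P1*P2*P3) and return P4 gives (-4*s^3 + 24*s^2 - 44*s + 48)/(6*s^5 - 5*s^4 - 26*s^3 + 90*s^2 - 124*s + 91)
The result of step 2 is T(s) in lowest terms. Its denominator has leading coefficient 6; dividing the denominator through by 6 makes it monic.

Answer: s^5 - 5*s^4/6 - 13*s^3/3 + 15*s^2 - 62*s/3 + 91/6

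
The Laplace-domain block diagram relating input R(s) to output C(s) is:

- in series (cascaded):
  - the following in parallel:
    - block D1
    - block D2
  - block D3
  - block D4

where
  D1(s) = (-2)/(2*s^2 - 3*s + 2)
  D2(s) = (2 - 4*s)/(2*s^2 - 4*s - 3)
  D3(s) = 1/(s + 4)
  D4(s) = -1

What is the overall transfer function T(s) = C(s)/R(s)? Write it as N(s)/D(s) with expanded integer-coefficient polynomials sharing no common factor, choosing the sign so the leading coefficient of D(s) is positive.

Step 1. reduce the parallel group D1, D2: (-8*s^3 + 12*s^2 - 6*s + 10)/(4*s^4 - 14*s^3 + 10*s^2 + s - 6)
Step 2. reduce the series chain (D1+D2), D3, D4, giving the overall T(s)

Final answer: (8*s^3 - 12*s^2 + 6*s - 10)/(4*s^5 + 2*s^4 - 46*s^3 + 41*s^2 - 2*s - 24)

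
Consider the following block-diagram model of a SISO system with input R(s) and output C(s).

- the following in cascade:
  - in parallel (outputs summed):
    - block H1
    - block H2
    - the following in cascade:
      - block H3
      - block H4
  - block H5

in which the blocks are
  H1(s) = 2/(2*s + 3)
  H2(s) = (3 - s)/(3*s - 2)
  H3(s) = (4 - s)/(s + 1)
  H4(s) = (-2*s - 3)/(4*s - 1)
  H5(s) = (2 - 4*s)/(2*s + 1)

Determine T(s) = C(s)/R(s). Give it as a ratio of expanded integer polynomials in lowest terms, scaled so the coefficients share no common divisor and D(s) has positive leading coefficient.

The answer is (-16*s^5 - 32*s^4 + 260*s^3 - 24*s^2 - 316*s + 134)/(48*s^5 + 100*s^4 + 8*s^3 - 61*s^2 - 11*s + 6).

Reasoning:
(1) reduce the series chain H3, H4 gives (2*s^2 - 5*s - 12)/(4*s^2 + 3*s - 1)
(2) reduce the parallel group H1, H2, (H3*H4) gives (4*s^4 + 10*s^3 - 60*s^2 - 24*s + 67)/(24*s^4 + 38*s^3 - 15*s^2 - 23*s + 6)
(3) cascade (H1+H2+(H3*H4)), H5: this yields T(s), and no further normalization is needed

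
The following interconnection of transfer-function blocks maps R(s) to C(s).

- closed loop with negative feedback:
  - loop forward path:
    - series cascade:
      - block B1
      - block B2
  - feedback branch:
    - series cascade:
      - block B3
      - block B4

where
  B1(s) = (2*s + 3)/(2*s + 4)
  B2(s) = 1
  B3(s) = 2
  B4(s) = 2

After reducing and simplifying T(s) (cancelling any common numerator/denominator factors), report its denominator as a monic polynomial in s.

1. combine B1, B2 in series: (2*s + 3)/(2*s + 4)
2. cascade B3, B4: 4
3. apply the feedback formula to (B1*B2), (B3*B4): (2*s + 3)/(10*s + 16)
Step 3 gives the fully reduced T(s), with no common factor left to cancel. The denominator's leading coefficient is 10, so divide each of its coefficients by 10 to get the monic form.

Hence the answer: s + 8/5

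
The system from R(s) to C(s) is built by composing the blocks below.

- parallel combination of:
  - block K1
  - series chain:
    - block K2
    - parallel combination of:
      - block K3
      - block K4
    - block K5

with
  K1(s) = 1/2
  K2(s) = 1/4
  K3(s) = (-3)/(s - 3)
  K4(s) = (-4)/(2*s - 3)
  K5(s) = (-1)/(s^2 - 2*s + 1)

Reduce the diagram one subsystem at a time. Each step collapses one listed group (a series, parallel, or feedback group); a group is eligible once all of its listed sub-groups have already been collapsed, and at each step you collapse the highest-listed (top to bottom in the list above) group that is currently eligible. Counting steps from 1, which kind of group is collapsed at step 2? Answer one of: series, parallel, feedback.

Step 1 - add K3, K4 (parallel)
Step 2 - cascade K2, (K3+K4), K5
Step 3 - add K1, (K2*(K3+K4)*K5) (parallel)
At step 2 the group reduced is series.

Hence the answer: series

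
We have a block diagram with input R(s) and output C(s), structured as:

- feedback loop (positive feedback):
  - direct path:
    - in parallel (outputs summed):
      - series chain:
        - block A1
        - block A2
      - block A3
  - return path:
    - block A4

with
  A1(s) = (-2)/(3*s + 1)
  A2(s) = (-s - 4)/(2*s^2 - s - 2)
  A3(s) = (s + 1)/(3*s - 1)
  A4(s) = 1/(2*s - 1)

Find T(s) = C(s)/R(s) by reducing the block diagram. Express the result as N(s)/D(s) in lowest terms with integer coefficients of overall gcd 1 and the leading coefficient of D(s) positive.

Step 1 - reduce the series chain A1, A2; result (2*s + 8)/(6*s^3 - s^2 - 7*s - 2)
Step 2 - sum the parallel branches (A1*A2), A3; result (6*s^4 + 5*s^3 - 2*s^2 + 13*s - 10)/(18*s^4 - 9*s^3 - 20*s^2 + s + 2)
Step 3 - reduce the feedback loop with forward ((A1*A2)+A3) and return A4, giving the overall T(s)

Therefore the answer is (12*s^5 + 4*s^4 - 9*s^3 + 28*s^2 - 33*s + 10)/(36*s^5 - 42*s^4 - 36*s^3 + 24*s^2 - 10*s + 8).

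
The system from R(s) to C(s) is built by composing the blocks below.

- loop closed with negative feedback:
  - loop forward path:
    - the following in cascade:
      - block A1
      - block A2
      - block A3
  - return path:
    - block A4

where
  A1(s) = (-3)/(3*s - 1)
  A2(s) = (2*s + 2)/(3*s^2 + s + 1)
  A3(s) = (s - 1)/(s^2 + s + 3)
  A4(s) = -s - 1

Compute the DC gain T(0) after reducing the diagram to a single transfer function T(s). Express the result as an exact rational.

First reduce the diagram to T(s).

Step 1: multiply A1, A2, A3 (series) -> (6 - 6*s^2)/(9*s^5 + 9*s^4 + 29*s^3 + s^2 + 5*s - 3)
Step 2: feedback reduction of (A1*A2*A3), A4 -> (6 - 6*s^2)/(9*s^5 + 9*s^4 + 35*s^3 + 7*s^2 - s - 9)
That last expression is T(s); at s = 0 only the constant terms survive, so T(0) = 6/(-9) = -2/3.

Answer: -2/3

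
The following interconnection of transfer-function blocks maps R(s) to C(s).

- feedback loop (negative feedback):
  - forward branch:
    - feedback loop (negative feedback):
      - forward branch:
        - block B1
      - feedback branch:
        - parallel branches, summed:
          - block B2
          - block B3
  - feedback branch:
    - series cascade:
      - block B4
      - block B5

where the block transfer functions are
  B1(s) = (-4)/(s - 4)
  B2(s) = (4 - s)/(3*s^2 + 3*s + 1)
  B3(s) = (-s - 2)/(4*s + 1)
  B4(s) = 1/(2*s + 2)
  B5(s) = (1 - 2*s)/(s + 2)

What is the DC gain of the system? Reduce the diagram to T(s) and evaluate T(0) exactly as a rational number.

Answer: 4/13

Working:
1. reduce the parallel group B2, B3; result (-3*s^3 - 13*s^2 + 8*s + 2)/(12*s^3 + 15*s^2 + 7*s + 1)
2. reduce the feedback loop with forward B1 and return (B2+B3); result (-48*s^3 - 60*s^2 - 28*s - 4)/(12*s^4 - 21*s^3 - s^2 - 59*s - 12)
3. combine B4, B5 in series; result (1 - 2*s)/(2*s^2 + 6*s + 4)
4. apply the feedback formula to [B1/(1+B1*(B2+B3))], (B4*B5); result (-48*s^5 - 204*s^4 - 304*s^3 - 208*s^2 - 68*s - 8)/(12*s^6 + 15*s^5 + 8*s^4 - 68*s^3 - 193*s^2 - 164*s - 26)
Step 4 gives the overall T(s). Then T(0) = -8/(-26) = 4/13.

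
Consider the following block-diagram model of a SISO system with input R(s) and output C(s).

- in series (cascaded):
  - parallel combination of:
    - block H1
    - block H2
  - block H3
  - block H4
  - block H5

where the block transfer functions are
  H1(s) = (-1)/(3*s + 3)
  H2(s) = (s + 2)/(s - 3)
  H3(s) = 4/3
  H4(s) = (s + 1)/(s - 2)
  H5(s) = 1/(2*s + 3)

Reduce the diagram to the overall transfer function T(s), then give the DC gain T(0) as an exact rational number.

1. reduce the parallel group H1, H2, giving (3*s^2 + 8*s + 9)/(3*s^2 - 6*s - 9)
2. cascade (H1+H2), H3, H4, H5, giving (12*s^2 + 32*s + 36)/(18*s^3 - 63*s^2 - 27*s + 162)
The step-2 result is T(s). Setting s = 0: T(0) = 36/162 = 2/9.

Final answer: 2/9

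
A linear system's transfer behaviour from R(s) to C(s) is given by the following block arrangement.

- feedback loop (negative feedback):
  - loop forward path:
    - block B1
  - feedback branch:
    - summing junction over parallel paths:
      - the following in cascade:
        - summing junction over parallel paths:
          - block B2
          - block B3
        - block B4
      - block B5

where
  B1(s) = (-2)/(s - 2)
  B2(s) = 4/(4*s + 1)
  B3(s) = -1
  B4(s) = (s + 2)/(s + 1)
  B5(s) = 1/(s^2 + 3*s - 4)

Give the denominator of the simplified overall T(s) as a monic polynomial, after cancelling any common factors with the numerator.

Reducing step by step:

Step 1: add B2, B3 (parallel) -> (3 - 4*s)/(4*s + 1)
Step 2: combine (B2+B3), B4 in series -> (-4*s^2 - 5*s + 6)/(4*s^2 + 5*s + 1)
Step 3: reduce the parallel group ((B2+B3)*B4), B5 -> (-4*s^4 - 17*s^3 + 11*s^2 + 43*s - 23)/(4*s^4 + 17*s^3 - 17*s - 4)
Step 4: close the feedback loop around B1, (((B2+B3)*B4)+B5) -> (-8*s^4 - 34*s^3 + 34*s + 8)/(4*s^5 + 17*s^4 - 39*s^2 - 56*s + 54)
No further cancellation is possible in the step-4 result, so that is T(s). Its denominator becomes monic after dividing by the leading coefficient 4.

Answer: s^5 + 17*s^4/4 - 39*s^2/4 - 14*s + 27/2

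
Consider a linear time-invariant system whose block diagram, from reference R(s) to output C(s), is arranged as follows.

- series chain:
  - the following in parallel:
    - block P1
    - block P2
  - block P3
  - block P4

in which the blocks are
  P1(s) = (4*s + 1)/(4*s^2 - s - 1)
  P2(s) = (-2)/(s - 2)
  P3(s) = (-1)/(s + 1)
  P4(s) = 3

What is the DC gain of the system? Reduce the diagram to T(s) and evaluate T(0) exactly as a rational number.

The answer is 0.

Reasoning:
Step 1. combine P1, P2 in parallel, giving (-4*s^2 - 5*s)/(4*s^3 - 9*s^2 + s + 2)
Step 2. combine (P1+P2), P3, P4 in series, giving (12*s^2 + 15*s)/(4*s^4 - 5*s^3 - 8*s^2 + 3*s + 2)
Evaluating the step-2 result (the overall T(s)) at s = 0 gives T(0) = 0/2 = 0.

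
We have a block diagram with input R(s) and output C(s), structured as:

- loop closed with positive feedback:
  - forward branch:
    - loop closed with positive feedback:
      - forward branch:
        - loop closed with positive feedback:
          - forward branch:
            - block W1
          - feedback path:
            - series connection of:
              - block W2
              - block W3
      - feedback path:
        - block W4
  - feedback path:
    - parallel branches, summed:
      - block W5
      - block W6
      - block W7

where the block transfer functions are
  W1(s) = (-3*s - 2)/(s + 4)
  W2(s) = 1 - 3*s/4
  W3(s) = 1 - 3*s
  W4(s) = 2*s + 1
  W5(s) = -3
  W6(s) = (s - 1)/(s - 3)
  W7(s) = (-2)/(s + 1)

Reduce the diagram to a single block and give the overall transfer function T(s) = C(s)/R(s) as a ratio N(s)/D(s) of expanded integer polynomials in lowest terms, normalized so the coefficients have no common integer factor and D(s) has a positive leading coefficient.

Reducing step by step:

Step 1 - cascade W2, W3, giving 9*s^2/4 - 15*s/4 + 1
Step 2 - close the feedback loop around W1, (W2*W3), giving (-12*s - 8)/(27*s^3 - 27*s^2 - 14*s + 24)
Step 3 - reduce the feedback loop with forward [W1/(1-W1*(W2*W3))] and return W4, giving (-12*s - 8)/(27*s^3 - 3*s^2 + 14*s + 32)
Step 4 - sum the parallel branches W5, W6, W7, giving (-2*s^2 + 4*s + 14)/(s^2 - 2*s - 3)
Step 5 - feedback reduction of [[W1/(1-W1*(W2*W3))]/(1-[W1/(1-W1*(W2*W3))]*W4)], (W5+W6+W7), giving the overall T(s)

Answer: (-12*s^3 + 16*s^2 + 52*s + 24)/(27*s^5 - 57*s^4 - 85*s^3 + 45*s^2 + 94*s + 16)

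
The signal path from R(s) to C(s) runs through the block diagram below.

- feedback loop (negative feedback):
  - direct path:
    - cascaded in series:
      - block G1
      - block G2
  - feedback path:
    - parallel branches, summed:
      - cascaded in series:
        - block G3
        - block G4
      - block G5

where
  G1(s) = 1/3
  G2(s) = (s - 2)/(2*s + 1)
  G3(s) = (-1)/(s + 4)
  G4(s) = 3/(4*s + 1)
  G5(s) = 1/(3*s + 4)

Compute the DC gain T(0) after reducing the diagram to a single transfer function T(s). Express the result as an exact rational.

1. multiply G1, G2 (series) = (s - 2)/(6*s + 3)
2. multiply G3, G4 (series) = (-3)/(4*s^2 + 17*s + 4)
3. parallel reduction of (G3*G4), G5 = (4*s^2 + 8*s - 8)/(12*s^3 + 67*s^2 + 80*s + 16)
4. feedback reduction of (G1*G2), ((G3*G4)+G5) = (12*s^4 + 43*s^3 - 54*s^2 - 144*s - 32)/(72*s^4 + 442*s^3 + 681*s^2 + 312*s + 64)
The step-4 result is T(s). Setting s = 0: T(0) = -32/64 = -1/2.

Hence the answer: -1/2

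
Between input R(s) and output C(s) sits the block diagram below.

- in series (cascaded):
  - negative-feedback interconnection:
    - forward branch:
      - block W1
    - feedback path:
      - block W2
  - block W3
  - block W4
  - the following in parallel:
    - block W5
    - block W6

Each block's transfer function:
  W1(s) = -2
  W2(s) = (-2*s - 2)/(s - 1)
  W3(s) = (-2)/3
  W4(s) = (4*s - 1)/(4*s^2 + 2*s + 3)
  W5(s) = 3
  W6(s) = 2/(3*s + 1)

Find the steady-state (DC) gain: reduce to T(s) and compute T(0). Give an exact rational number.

First reduce the diagram to T(s).

Step 1. reduce the feedback loop with forward W1 and return W2, giving (2 - 2*s)/(5*s + 3)
Step 2. add W5, W6 (parallel), giving (9*s + 5)/(3*s + 1)
Step 3. multiply [W1/(1+W1*W2)], W3, W4, (W5+W6) (series), giving (144*s^3 - 100*s^2 - 64*s + 20)/(180*s^4 + 258*s^3 + 255*s^2 + 144*s + 27)
That last expression is T(s); at s = 0 only the constant terms survive, so T(0) = 20/27.

Answer: 20/27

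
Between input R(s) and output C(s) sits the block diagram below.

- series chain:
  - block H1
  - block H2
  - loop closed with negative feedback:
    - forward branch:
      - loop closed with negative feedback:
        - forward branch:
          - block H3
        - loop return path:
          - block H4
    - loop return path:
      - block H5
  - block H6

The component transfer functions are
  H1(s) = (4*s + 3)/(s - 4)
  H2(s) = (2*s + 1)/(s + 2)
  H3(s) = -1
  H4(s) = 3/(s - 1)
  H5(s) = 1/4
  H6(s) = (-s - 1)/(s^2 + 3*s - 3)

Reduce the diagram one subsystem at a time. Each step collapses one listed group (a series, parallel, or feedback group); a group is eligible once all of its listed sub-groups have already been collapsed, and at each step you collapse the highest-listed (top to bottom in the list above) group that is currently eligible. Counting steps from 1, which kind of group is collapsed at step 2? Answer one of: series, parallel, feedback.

The answer is feedback.

Reasoning:
[1] collapse the loop (H3 forward, H4 return)
[2] collapse the loop ([H3/(1+H3*H4)] forward, H5 return)
[3] combine H1, H2, [[H3/(1+H3*H4)]/(1+[H3/(1+H3*H4)]*H5)], H6 in series
Step 2 collapses a feedback group.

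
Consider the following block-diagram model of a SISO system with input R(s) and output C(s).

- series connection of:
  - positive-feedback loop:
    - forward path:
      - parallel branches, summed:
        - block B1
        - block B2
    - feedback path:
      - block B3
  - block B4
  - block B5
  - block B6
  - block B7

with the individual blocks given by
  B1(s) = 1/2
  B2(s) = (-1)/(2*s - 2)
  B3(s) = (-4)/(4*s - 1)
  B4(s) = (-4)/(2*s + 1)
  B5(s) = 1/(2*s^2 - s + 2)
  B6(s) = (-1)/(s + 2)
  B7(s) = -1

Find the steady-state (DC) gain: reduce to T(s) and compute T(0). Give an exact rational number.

Step 1. reduce the parallel group B1, B2 -> (s - 2)/(2*s - 2)
Step 2. apply the feedback formula to (B1+B2), B3 -> (4*s^2 - 9*s + 2)/(8*s^2 - 6*s - 6)
Step 3. cascade [(B1+B2)/(1-(B1+B2)*B3)], B4, B5, B6, B7 -> (-8*s^2 + 18*s - 4)/(16*s^6 + 20*s^5 - 24*s^4 - s^3 - 17*s^2 - 36*s - 12)
The step-3 result is T(s). Setting s = 0: T(0) = -4/(-12) = 1/3.

Therefore the answer is 1/3.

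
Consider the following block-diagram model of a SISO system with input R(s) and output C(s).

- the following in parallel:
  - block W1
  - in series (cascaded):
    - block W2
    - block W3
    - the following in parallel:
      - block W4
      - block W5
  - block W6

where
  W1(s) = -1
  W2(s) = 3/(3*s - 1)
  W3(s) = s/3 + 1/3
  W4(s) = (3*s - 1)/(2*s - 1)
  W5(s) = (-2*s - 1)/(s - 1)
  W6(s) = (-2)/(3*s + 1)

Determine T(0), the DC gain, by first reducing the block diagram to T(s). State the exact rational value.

Answer: -5

Working:
Step 1. combine W4, W5 in parallel, giving (-s^2 - 4*s + 2)/(2*s^2 - 3*s + 1)
Step 2. series reduction of W2, W3, (W4+W5), giving (-s^3 - 5*s^2 - 2*s + 2)/(6*s^3 - 11*s^2 + 6*s - 1)
Step 3. sum the parallel branches W1, (W2*W3*(W4+W5)), W6, giving (-21*s^4 - s^3 + 4*s^2 - 11*s + 5)/(18*s^4 - 27*s^3 + 7*s^2 + 3*s - 1)
DC gain: substitute s = 0 into T(s) from step 3: T(0) = 5/(-1) = -5.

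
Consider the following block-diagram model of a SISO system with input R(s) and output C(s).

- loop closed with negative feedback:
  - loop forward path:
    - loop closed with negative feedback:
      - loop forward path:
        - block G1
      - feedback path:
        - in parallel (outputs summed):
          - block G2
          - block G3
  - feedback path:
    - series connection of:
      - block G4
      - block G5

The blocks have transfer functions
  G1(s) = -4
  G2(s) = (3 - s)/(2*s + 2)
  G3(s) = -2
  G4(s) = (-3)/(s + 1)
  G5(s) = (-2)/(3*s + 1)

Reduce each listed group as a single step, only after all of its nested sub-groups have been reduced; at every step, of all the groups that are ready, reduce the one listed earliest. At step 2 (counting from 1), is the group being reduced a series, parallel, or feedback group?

Reducing step by step:

1. parallel reduction of G2, G3
2. feedback reduction of G1, (G2+G3)
3. combine G4, G5 in series
4. close the feedback loop around [G1/(1+G1*(G2+G3))], (G4*G5)
At step 2 the group reduced is feedback.

Answer: feedback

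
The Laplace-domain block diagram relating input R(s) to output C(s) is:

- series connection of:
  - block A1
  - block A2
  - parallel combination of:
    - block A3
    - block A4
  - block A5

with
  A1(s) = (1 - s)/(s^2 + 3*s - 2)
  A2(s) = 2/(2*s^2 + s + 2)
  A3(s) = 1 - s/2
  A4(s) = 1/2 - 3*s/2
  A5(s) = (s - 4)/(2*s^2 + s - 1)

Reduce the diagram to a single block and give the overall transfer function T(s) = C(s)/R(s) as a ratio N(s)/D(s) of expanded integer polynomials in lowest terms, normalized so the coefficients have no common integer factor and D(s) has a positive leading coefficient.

Step 1 - sum the parallel branches A3, A4 = 3/2 - 2*s
Step 2 - series reduction of A1, A2, (A3+A4), A5: this yields T(s), and no further normalization is needed

Hence the answer: (4*s^3 - 23*s^2 + 31*s - 12)/(4*s^6 + 16*s^5 + 7*s^4 + 2*s^3 - 5*s^2 - 8*s + 4)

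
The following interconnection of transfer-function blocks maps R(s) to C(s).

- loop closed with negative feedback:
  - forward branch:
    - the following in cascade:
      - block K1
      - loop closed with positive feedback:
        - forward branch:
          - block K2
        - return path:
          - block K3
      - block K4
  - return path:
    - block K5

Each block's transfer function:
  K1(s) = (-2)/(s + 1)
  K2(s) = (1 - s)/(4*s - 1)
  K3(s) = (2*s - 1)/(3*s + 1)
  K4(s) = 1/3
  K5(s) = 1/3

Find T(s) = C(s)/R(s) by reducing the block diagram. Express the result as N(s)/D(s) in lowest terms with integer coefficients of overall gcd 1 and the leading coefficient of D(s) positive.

Step 1. apply the feedback formula to K2, K3 gives (-3*s^2 + 2*s + 1)/(14*s^2 - 2*s)
Step 2. series reduction of K1, [K2/(1-K2*K3)], K4 gives (3*s^2 - 2*s - 1)/(21*s^3 + 18*s^2 - 3*s)
Step 3. close the feedback loop around (K1*[K2/(1-K2*K3)]*K4), K5, which is the overall transfer function T(s) = C(s)/R(s) in lowest terms

Therefore the answer is (9*s^2 - 6*s - 3)/(63*s^3 + 57*s^2 - 11*s - 1).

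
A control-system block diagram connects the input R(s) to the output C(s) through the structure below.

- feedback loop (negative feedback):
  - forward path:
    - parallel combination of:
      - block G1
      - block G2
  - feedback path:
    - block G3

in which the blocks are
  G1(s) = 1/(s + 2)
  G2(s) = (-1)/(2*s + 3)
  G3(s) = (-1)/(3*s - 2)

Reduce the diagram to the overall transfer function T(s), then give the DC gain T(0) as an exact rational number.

Step 1. parallel reduction of G1, G2; result (s + 1)/(2*s^2 + 7*s + 6)
Step 2. apply the feedback formula to (G1+G2), G3; result (3*s^2 + s - 2)/(6*s^3 + 17*s^2 + 3*s - 13)
The step-2 result is T(s). Setting s = 0: T(0) = -2/(-13) = 2/13.

Answer: 2/13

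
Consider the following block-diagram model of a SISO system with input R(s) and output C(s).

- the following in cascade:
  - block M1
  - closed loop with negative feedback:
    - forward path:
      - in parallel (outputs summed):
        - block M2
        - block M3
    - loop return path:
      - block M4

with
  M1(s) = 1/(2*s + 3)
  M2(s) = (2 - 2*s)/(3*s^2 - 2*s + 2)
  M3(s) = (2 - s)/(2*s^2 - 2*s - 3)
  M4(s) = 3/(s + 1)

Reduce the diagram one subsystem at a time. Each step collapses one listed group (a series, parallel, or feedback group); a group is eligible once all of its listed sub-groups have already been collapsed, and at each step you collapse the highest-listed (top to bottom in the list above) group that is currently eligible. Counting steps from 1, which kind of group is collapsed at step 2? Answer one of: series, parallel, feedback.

Answer: feedback

Working:
(1) sum the parallel branches M2, M3
(2) close the feedback loop around (M2+M3), M4
(3) reduce the series chain M1, [(M2+M3)/(1+(M2+M3)*M4)]
So the answer for step 2 is feedback.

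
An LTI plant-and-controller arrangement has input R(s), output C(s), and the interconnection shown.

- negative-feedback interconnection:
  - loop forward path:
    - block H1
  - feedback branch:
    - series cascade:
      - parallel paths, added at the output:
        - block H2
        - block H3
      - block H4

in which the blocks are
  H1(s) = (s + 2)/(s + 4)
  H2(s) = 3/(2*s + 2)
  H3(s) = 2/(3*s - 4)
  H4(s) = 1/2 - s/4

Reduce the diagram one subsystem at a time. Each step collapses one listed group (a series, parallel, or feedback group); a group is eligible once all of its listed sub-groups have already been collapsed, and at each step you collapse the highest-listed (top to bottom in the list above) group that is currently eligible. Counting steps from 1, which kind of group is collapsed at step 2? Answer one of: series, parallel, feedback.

The answer is series.

Reasoning:
(1) reduce the parallel group H2, H3
(2) combine (H2+H3), H4 in series
(3) close the feedback loop around H1, ((H2+H3)*H4)
Step 2 collapses a series group.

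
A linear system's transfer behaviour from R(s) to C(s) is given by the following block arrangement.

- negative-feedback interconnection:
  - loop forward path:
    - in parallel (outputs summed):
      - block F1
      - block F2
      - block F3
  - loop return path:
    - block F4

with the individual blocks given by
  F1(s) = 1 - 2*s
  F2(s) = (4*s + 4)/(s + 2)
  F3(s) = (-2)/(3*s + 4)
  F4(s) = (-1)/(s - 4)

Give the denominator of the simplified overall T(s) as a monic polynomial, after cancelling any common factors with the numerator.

(1) combine F1, F2, F3 in parallel; result (-6*s^3 - 5*s^2 + 20*s + 20)/(3*s^2 + 10*s + 8)
(2) feedback reduction of (F1+F2+F3), F4; result (-6*s^4 + 19*s^3 + 40*s^2 - 60*s - 80)/(9*s^3 + 3*s^2 - 52*s - 52)
Step 2 gives the fully reduced T(s), with no common factor left to cancel. The denominator's leading coefficient is 9, so divide each of its coefficients by 9 to get the monic form.

Therefore the answer is s^3 + s^2/3 - 52*s/9 - 52/9.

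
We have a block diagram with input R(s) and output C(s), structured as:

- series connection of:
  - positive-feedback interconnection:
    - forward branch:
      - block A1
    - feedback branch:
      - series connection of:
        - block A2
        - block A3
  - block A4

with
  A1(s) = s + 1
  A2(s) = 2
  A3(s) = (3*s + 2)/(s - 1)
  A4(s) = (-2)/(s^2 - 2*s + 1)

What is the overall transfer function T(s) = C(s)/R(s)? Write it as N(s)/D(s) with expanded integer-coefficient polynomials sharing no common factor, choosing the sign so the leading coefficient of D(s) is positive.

Reducing step by step:

Step 1. series reduction of A2, A3 = (6*s + 4)/(s - 1)
Step 2. collapse the loop (A1 forward, (A2*A3) return) = (1 - s^2)/(6*s^2 + 9*s + 5)
Step 3. reduce the series chain [A1/(1-A1*(A2*A3))], A4; the result is T(s) itself (integer coefficients, no common factor, positive leading denominator coefficient)

Answer: (2*s + 2)/(6*s^3 + 3*s^2 - 4*s - 5)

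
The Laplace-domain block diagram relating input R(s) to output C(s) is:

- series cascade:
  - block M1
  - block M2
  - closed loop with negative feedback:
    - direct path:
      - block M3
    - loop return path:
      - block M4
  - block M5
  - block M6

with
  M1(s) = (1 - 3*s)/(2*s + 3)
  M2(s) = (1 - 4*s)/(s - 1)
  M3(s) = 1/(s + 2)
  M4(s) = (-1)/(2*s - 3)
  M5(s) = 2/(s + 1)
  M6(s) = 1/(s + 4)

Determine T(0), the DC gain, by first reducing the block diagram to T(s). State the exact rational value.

First reduce the diagram to T(s).

Step 1 - apply the feedback formula to M3, M4; result (2*s - 3)/(2*s^2 + s - 7)
Step 2 - cascade M1, M2, [M3/(1+M3*M4)], M5, M6; result (48*s^3 - 100*s^2 + 46*s - 6)/(4*s^6 + 24*s^5 + 17*s^4 - 89*s^3 - 105*s^2 + 65*s + 84)
DC gain: substitute s = 0 into T(s) from step 2: T(0) = -6/84 = -1/14.

Answer: -1/14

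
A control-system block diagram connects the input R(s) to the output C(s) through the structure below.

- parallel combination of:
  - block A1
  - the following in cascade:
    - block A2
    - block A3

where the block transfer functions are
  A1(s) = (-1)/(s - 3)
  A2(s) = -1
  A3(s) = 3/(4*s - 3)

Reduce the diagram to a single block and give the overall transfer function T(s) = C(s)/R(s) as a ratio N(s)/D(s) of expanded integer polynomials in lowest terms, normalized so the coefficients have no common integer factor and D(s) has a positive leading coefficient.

The answer is (12 - 7*s)/(4*s^2 - 15*s + 9).

Reasoning:
1. combine A2, A3 in series = (-3)/(4*s - 3)
2. combine A1, (A2*A3) in parallel, giving the overall T(s)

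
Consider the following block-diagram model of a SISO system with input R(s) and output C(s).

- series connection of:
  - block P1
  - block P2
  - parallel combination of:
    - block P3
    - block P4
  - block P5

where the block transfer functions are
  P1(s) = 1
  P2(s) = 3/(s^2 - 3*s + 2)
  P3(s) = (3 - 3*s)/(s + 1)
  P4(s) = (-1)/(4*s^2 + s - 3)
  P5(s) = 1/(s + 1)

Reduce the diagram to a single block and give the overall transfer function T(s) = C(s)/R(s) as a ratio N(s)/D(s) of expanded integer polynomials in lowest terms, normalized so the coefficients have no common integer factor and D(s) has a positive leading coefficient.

Reducing step by step:

[1] sum the parallel branches P3, P4; result (-12*s^2 + 21*s - 10)/(4*s^2 + s - 3)
[2] series reduction of P1, P2, (P3+P4), P5, which is the overall transfer function T(s) = C(s)/R(s) in lowest terms

Answer: (-36*s^2 + 63*s - 30)/(4*s^5 - 7*s^4 - 9*s^3 + 13*s^2 + 5*s - 6)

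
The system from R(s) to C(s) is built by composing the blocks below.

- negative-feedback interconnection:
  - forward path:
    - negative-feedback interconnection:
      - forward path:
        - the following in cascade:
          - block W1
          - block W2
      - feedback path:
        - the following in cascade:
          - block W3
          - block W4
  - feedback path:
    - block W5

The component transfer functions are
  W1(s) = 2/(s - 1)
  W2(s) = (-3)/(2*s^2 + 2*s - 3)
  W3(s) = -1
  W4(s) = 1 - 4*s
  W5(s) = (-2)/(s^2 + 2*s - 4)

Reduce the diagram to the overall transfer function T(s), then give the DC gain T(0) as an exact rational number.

[1] combine W1, W2 in series: (-6)/(2*s^3 - 5*s + 3)
[2] series reduction of W3, W4: 4*s - 1
[3] apply the feedback formula to (W1*W2), (W3*W4): (-6)/(2*s^3 - 29*s + 9)
[4] collapse the loop ([(W1*W2)/(1+(W1*W2)*(W3*W4))] forward, W5 return): (-6*s^2 - 12*s + 24)/(2*s^5 + 4*s^4 - 37*s^3 - 49*s^2 + 134*s - 24)
That last expression is T(s); at s = 0 only the constant terms survive, so T(0) = 24/(-24) = -1.

Answer: -1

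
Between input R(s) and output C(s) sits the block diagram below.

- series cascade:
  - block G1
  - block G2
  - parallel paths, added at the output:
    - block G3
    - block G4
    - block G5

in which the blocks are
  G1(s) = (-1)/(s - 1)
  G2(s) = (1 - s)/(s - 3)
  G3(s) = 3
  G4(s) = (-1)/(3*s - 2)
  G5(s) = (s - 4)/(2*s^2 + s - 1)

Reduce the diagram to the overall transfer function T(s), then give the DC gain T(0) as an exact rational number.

(1) reduce the parallel group G3, G4, G5, giving (18*s^3 - 2*s^2 - 30*s + 15)/(6*s^3 - s^2 - 5*s + 2)
(2) reduce the series chain G1, G2, (G3+G4+G5), giving (18*s^3 - 2*s^2 - 30*s + 15)/(6*s^4 - 19*s^3 - 2*s^2 + 17*s - 6)
The step-2 result is T(s). Setting s = 0: T(0) = 15/(-6) = -5/2.

Final answer: -5/2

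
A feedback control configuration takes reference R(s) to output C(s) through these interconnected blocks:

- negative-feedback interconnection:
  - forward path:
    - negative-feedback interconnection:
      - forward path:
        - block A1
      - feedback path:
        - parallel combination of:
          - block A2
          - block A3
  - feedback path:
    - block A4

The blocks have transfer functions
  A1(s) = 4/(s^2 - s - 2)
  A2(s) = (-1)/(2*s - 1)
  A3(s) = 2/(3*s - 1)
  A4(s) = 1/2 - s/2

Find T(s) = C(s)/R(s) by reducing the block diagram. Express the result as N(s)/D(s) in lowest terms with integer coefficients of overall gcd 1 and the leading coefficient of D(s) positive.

Step 1: sum the parallel branches A2, A3: (s - 1)/(6*s^2 - 5*s + 1)
Step 2: close the feedback loop around A1, (A2+A3): (24*s^2 - 20*s + 4)/(6*s^4 - 11*s^3 - 6*s^2 + 13*s - 6)
Step 3: feedback reduction of [A1/(1+A1*(A2+A3))], A4, giving the overall T(s)

Hence the answer: (24*s^2 - 20*s + 4)/(6*s^4 - 23*s^3 + 16*s^2 + s - 4)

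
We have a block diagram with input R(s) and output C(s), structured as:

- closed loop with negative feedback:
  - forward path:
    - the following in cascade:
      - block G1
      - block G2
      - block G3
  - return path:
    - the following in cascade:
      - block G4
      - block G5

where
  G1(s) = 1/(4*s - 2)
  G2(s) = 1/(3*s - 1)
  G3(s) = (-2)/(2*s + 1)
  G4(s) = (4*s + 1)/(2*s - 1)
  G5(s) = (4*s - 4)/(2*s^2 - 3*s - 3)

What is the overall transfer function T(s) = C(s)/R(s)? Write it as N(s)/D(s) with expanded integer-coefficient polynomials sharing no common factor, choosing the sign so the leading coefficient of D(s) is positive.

First reduce the diagram to T(s).

1. combine G1, G2, G3 in series, giving (-1)/(12*s^3 - 4*s^2 - 3*s + 1)
2. multiply G4, G5 (series), giving (16*s^2 - 12*s - 4)/(4*s^3 - 8*s^2 - 3*s + 3)
3. apply the feedback formula to (G1*G2*G3), (G4*G5) - this is the overall T(s), already in the required normalized form

Answer: (-4*s^3 + 8*s^2 + 3*s - 3)/(48*s^6 - 112*s^5 - 16*s^4 + 76*s^3 - 27*s^2 + 7)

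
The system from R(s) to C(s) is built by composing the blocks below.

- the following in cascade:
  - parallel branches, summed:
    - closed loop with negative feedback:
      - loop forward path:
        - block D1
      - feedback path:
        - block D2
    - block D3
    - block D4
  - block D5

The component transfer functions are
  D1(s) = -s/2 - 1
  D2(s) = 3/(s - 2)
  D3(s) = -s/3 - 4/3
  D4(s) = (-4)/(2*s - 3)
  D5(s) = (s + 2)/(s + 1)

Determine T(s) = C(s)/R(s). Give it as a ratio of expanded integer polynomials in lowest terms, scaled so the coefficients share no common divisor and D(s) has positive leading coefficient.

Answer: (4*s^4 - 26*s^3 - 142*s^2 - 112*s + 72)/(6*s^3 + 57*s^2 - 39*s - 90)

Working:
Step 1: reduce the feedback loop with forward D1 and return D2 -> (s^2 - 4)/(s + 10)
Step 2: reduce the parallel group [D1/(1+D1*D2)], D3, D4 -> (4*s^3 - 34*s^2 - 74*s + 36)/(6*s^2 + 51*s - 90)
Step 3: multiply ([D1/(1+D1*D2)]+D3+D4), D5 (series): this yields T(s), and no further normalization is needed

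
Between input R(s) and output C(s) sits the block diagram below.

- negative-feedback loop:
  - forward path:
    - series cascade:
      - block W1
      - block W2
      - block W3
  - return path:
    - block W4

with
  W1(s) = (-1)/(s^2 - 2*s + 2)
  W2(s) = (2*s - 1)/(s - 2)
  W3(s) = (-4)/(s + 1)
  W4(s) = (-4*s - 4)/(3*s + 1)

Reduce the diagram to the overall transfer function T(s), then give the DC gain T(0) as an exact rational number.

1. cascade W1, W2, W3, giving (8*s - 4)/(s^4 - 3*s^3 + 2*s^2 + 2*s - 4)
2. feedback reduction of (W1*W2*W3), W4, giving (24*s^2 - 4*s - 4)/(3*s^5 - 8*s^4 + 3*s^3 - 24*s^2 - 26*s + 12)
The step-2 result is T(s). Setting s = 0: T(0) = -4/12 = -1/3.

Hence the answer: -1/3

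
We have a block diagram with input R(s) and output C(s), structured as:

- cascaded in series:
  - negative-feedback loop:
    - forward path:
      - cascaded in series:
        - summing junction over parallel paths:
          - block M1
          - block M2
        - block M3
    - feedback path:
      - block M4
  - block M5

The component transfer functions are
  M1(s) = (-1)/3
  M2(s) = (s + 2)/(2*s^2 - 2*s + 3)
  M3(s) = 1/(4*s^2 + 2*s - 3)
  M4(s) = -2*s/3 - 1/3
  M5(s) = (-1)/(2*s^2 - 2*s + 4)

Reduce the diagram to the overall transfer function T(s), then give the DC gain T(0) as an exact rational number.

(1) add M1, M2 (parallel) = (-2*s^2 + 5*s + 3)/(6*s^2 - 6*s + 9)
(2) series reduction of (M1+M2), M3 = (-2*s^2 + 5*s + 3)/(24*s^4 - 12*s^3 + 6*s^2 + 36*s - 27)
(3) reduce the feedback loop with forward ((M1+M2)*M3) and return M4 = (-6*s^2 + 15*s + 9)/(72*s^4 - 32*s^3 + 10*s^2 + 97*s - 84)
(4) cascade [((M1+M2)*M3)/(1+((M1+M2)*M3)*M4)], M5 = (6*s^2 - 15*s - 9)/(144*s^6 - 208*s^5 + 372*s^4 + 46*s^3 - 322*s^2 + 556*s - 336)
DC gain: substitute s = 0 into T(s) from step 4: T(0) = -9/(-336) = 3/112.

Hence the answer: 3/112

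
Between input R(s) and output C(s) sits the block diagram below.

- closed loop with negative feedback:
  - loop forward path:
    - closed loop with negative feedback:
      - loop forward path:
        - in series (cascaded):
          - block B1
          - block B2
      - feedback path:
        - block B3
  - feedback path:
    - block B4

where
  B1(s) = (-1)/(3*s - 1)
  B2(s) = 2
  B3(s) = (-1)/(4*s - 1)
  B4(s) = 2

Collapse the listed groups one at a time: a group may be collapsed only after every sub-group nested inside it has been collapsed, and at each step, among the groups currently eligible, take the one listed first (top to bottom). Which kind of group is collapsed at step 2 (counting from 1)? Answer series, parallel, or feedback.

Reducing step by step:

[1] multiply B1, B2 (series)
[2] apply the feedback formula to (B1*B2), B3
[3] collapse the loop ([(B1*B2)/(1+(B1*B2)*B3)] forward, B4 return)
At step 2 the group reduced is feedback.

Answer: feedback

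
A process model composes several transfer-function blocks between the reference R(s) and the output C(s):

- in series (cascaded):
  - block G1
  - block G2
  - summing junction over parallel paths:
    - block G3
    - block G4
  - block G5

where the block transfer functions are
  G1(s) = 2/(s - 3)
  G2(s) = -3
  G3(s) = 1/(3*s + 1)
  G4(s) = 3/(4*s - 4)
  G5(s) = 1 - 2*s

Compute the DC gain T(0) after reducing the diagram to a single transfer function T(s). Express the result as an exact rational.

1. add G3, G4 (parallel), giving (13*s - 1)/(12*s^2 - 8*s - 4)
2. reduce the series chain G1, G2, (G3+G4), G5, giving (78*s^2 - 45*s + 3)/(6*s^3 - 22*s^2 + 10*s + 6)
DC gain: substitute s = 0 into T(s) from step 2: T(0) = 3/6 = 1/2.

Answer: 1/2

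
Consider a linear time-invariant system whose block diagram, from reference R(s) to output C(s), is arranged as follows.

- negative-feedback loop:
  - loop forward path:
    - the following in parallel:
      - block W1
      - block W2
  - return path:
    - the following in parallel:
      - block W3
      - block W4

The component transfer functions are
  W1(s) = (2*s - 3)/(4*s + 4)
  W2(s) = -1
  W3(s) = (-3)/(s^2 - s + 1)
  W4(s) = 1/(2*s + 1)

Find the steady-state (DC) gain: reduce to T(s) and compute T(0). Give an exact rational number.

First reduce the diagram to T(s).

Step 1: parallel reduction of W1, W2, giving (-2*s - 7)/(4*s + 4)
Step 2: parallel reduction of W3, W4, giving (s^2 - 7*s - 2)/(2*s^3 - s^2 + s + 1)
Step 3: collapse the loop ((W1+W2) forward, (W3+W4) return), giving (-4*s^4 - 12*s^3 + 5*s^2 - 9*s - 7)/(8*s^4 + 2*s^3 + 7*s^2 + 61*s + 18)
That last expression is T(s); at s = 0 only the constant terms survive, so T(0) = -7/18.

Answer: -7/18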